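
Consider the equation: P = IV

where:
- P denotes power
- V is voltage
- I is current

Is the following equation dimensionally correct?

Yes

P (power) has dimensions [L^2 M T^-3].
V (voltage) has dimensions [I^-1 L^2 M T^-3].
I (current) has dimensions [I].

Left side: [L^2 M T^-3]
Right side: [L^2 M T^-3]

Both sides have the same dimensions, so the equation is dimensionally consistent.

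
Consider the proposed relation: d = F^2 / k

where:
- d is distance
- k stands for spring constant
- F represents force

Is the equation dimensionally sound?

No

d (distance) has dimensions [L].
k (spring constant) has dimensions [M T^-2].
F (force) has dimensions [L M T^-2].

Left side: [L]
Right side: [L^2 M T^-2]

The two sides have different dimensions, so the equation is NOT dimensionally consistent.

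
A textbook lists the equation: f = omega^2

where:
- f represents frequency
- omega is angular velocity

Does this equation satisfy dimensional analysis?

No

f (frequency) has dimensions [T^-1].
omega (angular velocity) has dimensions [T^-1].

Left side: [T^-1]
Right side: [T^-2]

The two sides have different dimensions, so the equation is NOT dimensionally consistent.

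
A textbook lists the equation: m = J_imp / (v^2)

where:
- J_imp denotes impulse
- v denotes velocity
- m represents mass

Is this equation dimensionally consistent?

No

J_imp (impulse) has dimensions [L M T^-1].
v (velocity) has dimensions [L T^-1].
m (mass) has dimensions [M].

Left side: [M]
Right side: [L^-1 M T]

The two sides have different dimensions, so the equation is NOT dimensionally consistent.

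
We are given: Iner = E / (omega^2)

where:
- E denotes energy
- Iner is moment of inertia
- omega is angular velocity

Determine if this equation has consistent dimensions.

Yes

E (energy) has dimensions [L^2 M T^-2].
Iner (moment of inertia) has dimensions [L^2 M].
omega (angular velocity) has dimensions [T^-1].

Left side: [L^2 M]
Right side: [L^2 M]

Both sides have the same dimensions, so the equation is dimensionally consistent.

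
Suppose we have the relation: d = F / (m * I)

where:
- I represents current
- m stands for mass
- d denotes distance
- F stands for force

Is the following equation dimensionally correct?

No

I (current) has dimensions [I].
m (mass) has dimensions [M].
d (distance) has dimensions [L].
F (force) has dimensions [L M T^-2].

Left side: [L]
Right side: [I^-1 L T^-2]

The two sides have different dimensions, so the equation is NOT dimensionally consistent.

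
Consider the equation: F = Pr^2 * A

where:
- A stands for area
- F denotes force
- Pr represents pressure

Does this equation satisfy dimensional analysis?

No

A (area) has dimensions [L^2].
F (force) has dimensions [L M T^-2].
Pr (pressure) has dimensions [L^-1 M T^-2].

Left side: [L M T^-2]
Right side: [M^2 T^-4]

The two sides have different dimensions, so the equation is NOT dimensionally consistent.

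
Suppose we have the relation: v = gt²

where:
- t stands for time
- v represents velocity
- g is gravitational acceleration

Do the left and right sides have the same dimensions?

No

t (time) has dimensions [T].
v (velocity) has dimensions [L T^-1].
g (gravitational acceleration) has dimensions [L T^-2].

Left side: [L T^-1]
Right side: [L]

The two sides have different dimensions, so the equation is NOT dimensionally consistent.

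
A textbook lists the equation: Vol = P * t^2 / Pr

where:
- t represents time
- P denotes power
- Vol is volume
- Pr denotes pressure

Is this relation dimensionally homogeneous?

No

t (time) has dimensions [T].
P (power) has dimensions [L^2 M T^-3].
Vol (volume) has dimensions [L^3].
Pr (pressure) has dimensions [L^-1 M T^-2].

Left side: [L^3]
Right side: [L^3 T]

The two sides have different dimensions, so the equation is NOT dimensionally consistent.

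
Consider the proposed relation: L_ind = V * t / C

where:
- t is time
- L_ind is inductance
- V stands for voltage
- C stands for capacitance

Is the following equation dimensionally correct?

No

t (time) has dimensions [T].
L_ind (inductance) has dimensions [I^-2 L^2 M T^-2].
V (voltage) has dimensions [I^-1 L^2 M T^-3].
C (capacitance) has dimensions [I^2 L^-2 M^-1 T^4].

Left side: [I^-2 L^2 M T^-2]
Right side: [I^-3 L^4 M^2 T^-6]

The two sides have different dimensions, so the equation is NOT dimensionally consistent.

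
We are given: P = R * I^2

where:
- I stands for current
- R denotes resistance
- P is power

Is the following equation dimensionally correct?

Yes

I (current) has dimensions [I].
R (resistance) has dimensions [I^-2 L^2 M T^-3].
P (power) has dimensions [L^2 M T^-3].

Left side: [L^2 M T^-3]
Right side: [L^2 M T^-3]

Both sides have the same dimensions, so the equation is dimensionally consistent.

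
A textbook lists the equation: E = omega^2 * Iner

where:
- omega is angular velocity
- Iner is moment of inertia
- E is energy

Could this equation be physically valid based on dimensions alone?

Yes

omega (angular velocity) has dimensions [T^-1].
Iner (moment of inertia) has dimensions [L^2 M].
E (energy) has dimensions [L^2 M T^-2].

Left side: [L^2 M T^-2]
Right side: [L^2 M T^-2]

Both sides have the same dimensions, so the equation is dimensionally consistent.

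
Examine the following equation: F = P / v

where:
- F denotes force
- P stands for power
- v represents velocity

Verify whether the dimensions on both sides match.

Yes

F (force) has dimensions [L M T^-2].
P (power) has dimensions [L^2 M T^-3].
v (velocity) has dimensions [L T^-1].

Left side: [L M T^-2]
Right side: [L M T^-2]

Both sides have the same dimensions, so the equation is dimensionally consistent.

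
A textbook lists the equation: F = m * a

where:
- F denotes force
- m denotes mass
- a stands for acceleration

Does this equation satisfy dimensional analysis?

Yes

F (force) has dimensions [L M T^-2].
m (mass) has dimensions [M].
a (acceleration) has dimensions [L T^-2].

Left side: [L M T^-2]
Right side: [L M T^-2]

Both sides have the same dimensions, so the equation is dimensionally consistent.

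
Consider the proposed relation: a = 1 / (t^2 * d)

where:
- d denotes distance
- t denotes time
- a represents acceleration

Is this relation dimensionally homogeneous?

No

d (distance) has dimensions [L].
t (time) has dimensions [T].
a (acceleration) has dimensions [L T^-2].

Left side: [L T^-2]
Right side: [L^-1 T^-2]

The two sides have different dimensions, so the equation is NOT dimensionally consistent.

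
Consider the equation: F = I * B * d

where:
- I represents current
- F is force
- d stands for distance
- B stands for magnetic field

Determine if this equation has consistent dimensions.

Yes

I (current) has dimensions [I].
F (force) has dimensions [L M T^-2].
d (distance) has dimensions [L].
B (magnetic field) has dimensions [I^-1 M T^-2].

Left side: [L M T^-2]
Right side: [L M T^-2]

Both sides have the same dimensions, so the equation is dimensionally consistent.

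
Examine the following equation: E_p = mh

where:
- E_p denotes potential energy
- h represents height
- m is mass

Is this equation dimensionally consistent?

No

E_p (potential energy) has dimensions [L^2 M T^-2].
h (height) has dimensions [L].
m (mass) has dimensions [M].

Left side: [L^2 M T^-2]
Right side: [L M]

The two sides have different dimensions, so the equation is NOT dimensionally consistent.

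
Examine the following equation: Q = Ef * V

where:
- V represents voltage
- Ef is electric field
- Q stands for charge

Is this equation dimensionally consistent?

No

V (voltage) has dimensions [I^-1 L^2 M T^-3].
Ef (electric field) has dimensions [I^-1 L M T^-3].
Q (charge) has dimensions [I T].

Left side: [I T]
Right side: [I^-2 L^3 M^2 T^-6]

The two sides have different dimensions, so the equation is NOT dimensionally consistent.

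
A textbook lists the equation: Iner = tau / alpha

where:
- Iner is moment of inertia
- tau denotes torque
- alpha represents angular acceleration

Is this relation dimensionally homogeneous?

Yes

Iner (moment of inertia) has dimensions [L^2 M].
tau (torque) has dimensions [L^2 M T^-2].
alpha (angular acceleration) has dimensions [T^-2].

Left side: [L^2 M]
Right side: [L^2 M]

Both sides have the same dimensions, so the equation is dimensionally consistent.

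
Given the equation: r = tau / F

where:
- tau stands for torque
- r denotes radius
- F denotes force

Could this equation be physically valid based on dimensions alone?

Yes

tau (torque) has dimensions [L^2 M T^-2].
r (radius) has dimensions [L].
F (force) has dimensions [L M T^-2].

Left side: [L]
Right side: [L]

Both sides have the same dimensions, so the equation is dimensionally consistent.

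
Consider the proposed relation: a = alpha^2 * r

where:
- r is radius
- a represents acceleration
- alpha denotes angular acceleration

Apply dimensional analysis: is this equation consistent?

No

r (radius) has dimensions [L].
a (acceleration) has dimensions [L T^-2].
alpha (angular acceleration) has dimensions [T^-2].

Left side: [L T^-2]
Right side: [L T^-4]

The two sides have different dimensions, so the equation is NOT dimensionally consistent.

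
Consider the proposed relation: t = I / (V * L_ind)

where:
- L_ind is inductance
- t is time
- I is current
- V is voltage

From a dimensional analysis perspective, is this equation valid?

No

L_ind (inductance) has dimensions [I^-2 L^2 M T^-2].
t (time) has dimensions [T].
I (current) has dimensions [I].
V (voltage) has dimensions [I^-1 L^2 M T^-3].

Left side: [T]
Right side: [I^4 L^-4 M^-2 T^5]

The two sides have different dimensions, so the equation is NOT dimensionally consistent.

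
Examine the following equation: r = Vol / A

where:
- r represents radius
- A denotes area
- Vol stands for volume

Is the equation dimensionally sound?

Yes

r (radius) has dimensions [L].
A (area) has dimensions [L^2].
Vol (volume) has dimensions [L^3].

Left side: [L]
Right side: [L]

Both sides have the same dimensions, so the equation is dimensionally consistent.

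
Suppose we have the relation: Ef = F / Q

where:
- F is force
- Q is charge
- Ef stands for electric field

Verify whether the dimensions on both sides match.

Yes

F (force) has dimensions [L M T^-2].
Q (charge) has dimensions [I T].
Ef (electric field) has dimensions [I^-1 L M T^-3].

Left side: [I^-1 L M T^-3]
Right side: [I^-1 L M T^-3]

Both sides have the same dimensions, so the equation is dimensionally consistent.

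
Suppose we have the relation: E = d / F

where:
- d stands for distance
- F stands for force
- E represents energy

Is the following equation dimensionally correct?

No

d (distance) has dimensions [L].
F (force) has dimensions [L M T^-2].
E (energy) has dimensions [L^2 M T^-2].

Left side: [L^2 M T^-2]
Right side: [M^-1 T^2]

The two sides have different dimensions, so the equation is NOT dimensionally consistent.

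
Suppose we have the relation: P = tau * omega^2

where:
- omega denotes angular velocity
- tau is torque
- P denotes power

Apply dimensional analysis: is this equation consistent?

No

omega (angular velocity) has dimensions [T^-1].
tau (torque) has dimensions [L^2 M T^-2].
P (power) has dimensions [L^2 M T^-3].

Left side: [L^2 M T^-3]
Right side: [L^2 M T^-4]

The two sides have different dimensions, so the equation is NOT dimensionally consistent.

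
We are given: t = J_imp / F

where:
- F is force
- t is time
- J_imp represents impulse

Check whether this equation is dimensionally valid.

Yes

F (force) has dimensions [L M T^-2].
t (time) has dimensions [T].
J_imp (impulse) has dimensions [L M T^-1].

Left side: [T]
Right side: [T]

Both sides have the same dimensions, so the equation is dimensionally consistent.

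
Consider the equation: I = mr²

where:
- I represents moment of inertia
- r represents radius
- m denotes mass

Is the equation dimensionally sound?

Yes

I (moment of inertia) has dimensions [L^2 M].
r (radius) has dimensions [L].
m (mass) has dimensions [M].

Left side: [L^2 M]
Right side: [L^2 M]

Both sides have the same dimensions, so the equation is dimensionally consistent.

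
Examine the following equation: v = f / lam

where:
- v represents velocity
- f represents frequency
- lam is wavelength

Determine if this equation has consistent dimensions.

No

v (velocity) has dimensions [L T^-1].
f (frequency) has dimensions [T^-1].
lam (wavelength) has dimensions [L].

Left side: [L T^-1]
Right side: [L^-1 T^-1]

The two sides have different dimensions, so the equation is NOT dimensionally consistent.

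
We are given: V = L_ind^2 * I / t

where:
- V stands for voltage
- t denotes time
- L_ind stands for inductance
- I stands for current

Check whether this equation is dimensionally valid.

No

V (voltage) has dimensions [I^-1 L^2 M T^-3].
t (time) has dimensions [T].
L_ind (inductance) has dimensions [I^-2 L^2 M T^-2].
I (current) has dimensions [I].

Left side: [I^-1 L^2 M T^-3]
Right side: [I^-3 L^4 M^2 T^-5]

The two sides have different dimensions, so the equation is NOT dimensionally consistent.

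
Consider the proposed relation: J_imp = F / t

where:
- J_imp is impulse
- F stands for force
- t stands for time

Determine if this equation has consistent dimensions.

No

J_imp (impulse) has dimensions [L M T^-1].
F (force) has dimensions [L M T^-2].
t (time) has dimensions [T].

Left side: [L M T^-1]
Right side: [L M T^-3]

The two sides have different dimensions, so the equation is NOT dimensionally consistent.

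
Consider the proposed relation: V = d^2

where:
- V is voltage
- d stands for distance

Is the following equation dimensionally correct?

No

V (voltage) has dimensions [I^-1 L^2 M T^-3].
d (distance) has dimensions [L].

Left side: [I^-1 L^2 M T^-3]
Right side: [L^2]

The two sides have different dimensions, so the equation is NOT dimensionally consistent.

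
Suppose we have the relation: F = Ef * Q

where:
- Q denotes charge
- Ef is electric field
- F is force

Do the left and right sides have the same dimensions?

Yes

Q (charge) has dimensions [I T].
Ef (electric field) has dimensions [I^-1 L M T^-3].
F (force) has dimensions [L M T^-2].

Left side: [L M T^-2]
Right side: [L M T^-2]

Both sides have the same dimensions, so the equation is dimensionally consistent.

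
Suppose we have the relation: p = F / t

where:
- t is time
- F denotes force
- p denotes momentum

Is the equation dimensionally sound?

No

t (time) has dimensions [T].
F (force) has dimensions [L M T^-2].
p (momentum) has dimensions [L M T^-1].

Left side: [L M T^-1]
Right side: [L M T^-3]

The two sides have different dimensions, so the equation is NOT dimensionally consistent.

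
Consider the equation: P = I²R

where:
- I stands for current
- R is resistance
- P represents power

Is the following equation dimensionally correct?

Yes

I (current) has dimensions [I].
R (resistance) has dimensions [I^-2 L^2 M T^-3].
P (power) has dimensions [L^2 M T^-3].

Left side: [L^2 M T^-3]
Right side: [L^2 M T^-3]

Both sides have the same dimensions, so the equation is dimensionally consistent.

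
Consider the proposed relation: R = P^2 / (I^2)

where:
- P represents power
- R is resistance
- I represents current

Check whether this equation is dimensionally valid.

No

P (power) has dimensions [L^2 M T^-3].
R (resistance) has dimensions [I^-2 L^2 M T^-3].
I (current) has dimensions [I].

Left side: [I^-2 L^2 M T^-3]
Right side: [I^-2 L^4 M^2 T^-6]

The two sides have different dimensions, so the equation is NOT dimensionally consistent.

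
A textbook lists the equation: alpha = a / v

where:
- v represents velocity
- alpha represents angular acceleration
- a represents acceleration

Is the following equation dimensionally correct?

No

v (velocity) has dimensions [L T^-1].
alpha (angular acceleration) has dimensions [T^-2].
a (acceleration) has dimensions [L T^-2].

Left side: [T^-2]
Right side: [T^-1]

The two sides have different dimensions, so the equation is NOT dimensionally consistent.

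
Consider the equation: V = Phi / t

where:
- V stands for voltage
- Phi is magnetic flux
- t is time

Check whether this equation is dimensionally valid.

Yes

V (voltage) has dimensions [I^-1 L^2 M T^-3].
Phi (magnetic flux) has dimensions [I^-1 L^2 M T^-2].
t (time) has dimensions [T].

Left side: [I^-1 L^2 M T^-3]
Right side: [I^-1 L^2 M T^-3]

Both sides have the same dimensions, so the equation is dimensionally consistent.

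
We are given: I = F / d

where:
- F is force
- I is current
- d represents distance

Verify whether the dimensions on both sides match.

No

F (force) has dimensions [L M T^-2].
I (current) has dimensions [I].
d (distance) has dimensions [L].

Left side: [I]
Right side: [M T^-2]

The two sides have different dimensions, so the equation is NOT dimensionally consistent.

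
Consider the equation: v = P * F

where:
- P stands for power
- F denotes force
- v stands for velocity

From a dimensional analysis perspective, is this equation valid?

No

P (power) has dimensions [L^2 M T^-3].
F (force) has dimensions [L M T^-2].
v (velocity) has dimensions [L T^-1].

Left side: [L T^-1]
Right side: [L^3 M^2 T^-5]

The two sides have different dimensions, so the equation is NOT dimensionally consistent.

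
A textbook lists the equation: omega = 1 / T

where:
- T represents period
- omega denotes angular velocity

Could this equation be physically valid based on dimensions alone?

Yes

T (period) has dimensions [T].
omega (angular velocity) has dimensions [T^-1].

Left side: [T^-1]
Right side: [T^-1]

Both sides have the same dimensions, so the equation is dimensionally consistent.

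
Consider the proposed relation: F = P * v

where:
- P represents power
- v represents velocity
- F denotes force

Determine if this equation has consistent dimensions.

No

P (power) has dimensions [L^2 M T^-3].
v (velocity) has dimensions [L T^-1].
F (force) has dimensions [L M T^-2].

Left side: [L M T^-2]
Right side: [L^3 M T^-4]

The two sides have different dimensions, so the equation is NOT dimensionally consistent.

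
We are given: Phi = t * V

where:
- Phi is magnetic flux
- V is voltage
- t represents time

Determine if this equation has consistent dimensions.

Yes

Phi (magnetic flux) has dimensions [I^-1 L^2 M T^-2].
V (voltage) has dimensions [I^-1 L^2 M T^-3].
t (time) has dimensions [T].

Left side: [I^-1 L^2 M T^-2]
Right side: [I^-1 L^2 M T^-2]

Both sides have the same dimensions, so the equation is dimensionally consistent.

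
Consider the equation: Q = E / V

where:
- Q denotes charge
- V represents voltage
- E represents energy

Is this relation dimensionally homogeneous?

Yes

Q (charge) has dimensions [I T].
V (voltage) has dimensions [I^-1 L^2 M T^-3].
E (energy) has dimensions [L^2 M T^-2].

Left side: [I T]
Right side: [I T]

Both sides have the same dimensions, so the equation is dimensionally consistent.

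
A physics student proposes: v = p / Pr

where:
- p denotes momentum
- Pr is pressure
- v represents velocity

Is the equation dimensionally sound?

No

p (momentum) has dimensions [L M T^-1].
Pr (pressure) has dimensions [L^-1 M T^-2].
v (velocity) has dimensions [L T^-1].

Left side: [L T^-1]
Right side: [L^2 T]

The two sides have different dimensions, so the equation is NOT dimensionally consistent.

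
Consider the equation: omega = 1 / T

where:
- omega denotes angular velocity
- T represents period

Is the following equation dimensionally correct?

Yes

omega (angular velocity) has dimensions [T^-1].
T (period) has dimensions [T].

Left side: [T^-1]
Right side: [T^-1]

Both sides have the same dimensions, so the equation is dimensionally consistent.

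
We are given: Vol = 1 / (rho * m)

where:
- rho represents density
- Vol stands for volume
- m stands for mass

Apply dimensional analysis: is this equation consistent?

No

rho (density) has dimensions [L^-3 M].
Vol (volume) has dimensions [L^3].
m (mass) has dimensions [M].

Left side: [L^3]
Right side: [L^3 M^-2]

The two sides have different dimensions, so the equation is NOT dimensionally consistent.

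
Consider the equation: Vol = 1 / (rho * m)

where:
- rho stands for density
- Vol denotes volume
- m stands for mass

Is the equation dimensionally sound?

No

rho (density) has dimensions [L^-3 M].
Vol (volume) has dimensions [L^3].
m (mass) has dimensions [M].

Left side: [L^3]
Right side: [L^3 M^-2]

The two sides have different dimensions, so the equation is NOT dimensionally consistent.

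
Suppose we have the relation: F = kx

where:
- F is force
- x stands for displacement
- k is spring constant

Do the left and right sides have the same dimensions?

Yes

F (force) has dimensions [L M T^-2].
x (displacement) has dimensions [L].
k (spring constant) has dimensions [M T^-2].

Left side: [L M T^-2]
Right side: [L M T^-2]

Both sides have the same dimensions, so the equation is dimensionally consistent.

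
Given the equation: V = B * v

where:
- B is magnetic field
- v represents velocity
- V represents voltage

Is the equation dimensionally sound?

No

B (magnetic field) has dimensions [I^-1 M T^-2].
v (velocity) has dimensions [L T^-1].
V (voltage) has dimensions [I^-1 L^2 M T^-3].

Left side: [I^-1 L^2 M T^-3]
Right side: [I^-1 L M T^-3]

The two sides have different dimensions, so the equation is NOT dimensionally consistent.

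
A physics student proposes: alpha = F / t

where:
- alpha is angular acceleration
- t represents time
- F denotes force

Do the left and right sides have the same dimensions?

No

alpha (angular acceleration) has dimensions [T^-2].
t (time) has dimensions [T].
F (force) has dimensions [L M T^-2].

Left side: [T^-2]
Right side: [L M T^-3]

The two sides have different dimensions, so the equation is NOT dimensionally consistent.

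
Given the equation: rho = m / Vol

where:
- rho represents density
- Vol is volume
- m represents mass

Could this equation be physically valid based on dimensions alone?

Yes

rho (density) has dimensions [L^-3 M].
Vol (volume) has dimensions [L^3].
m (mass) has dimensions [M].

Left side: [L^-3 M]
Right side: [L^-3 M]

Both sides have the same dimensions, so the equation is dimensionally consistent.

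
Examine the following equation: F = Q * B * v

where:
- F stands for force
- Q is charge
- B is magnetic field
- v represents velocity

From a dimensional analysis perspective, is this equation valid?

Yes

F (force) has dimensions [L M T^-2].
Q (charge) has dimensions [I T].
B (magnetic field) has dimensions [I^-1 M T^-2].
v (velocity) has dimensions [L T^-1].

Left side: [L M T^-2]
Right side: [L M T^-2]

Both sides have the same dimensions, so the equation is dimensionally consistent.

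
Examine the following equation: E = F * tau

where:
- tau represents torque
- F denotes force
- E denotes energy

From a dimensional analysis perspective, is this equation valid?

No

tau (torque) has dimensions [L^2 M T^-2].
F (force) has dimensions [L M T^-2].
E (energy) has dimensions [L^2 M T^-2].

Left side: [L^2 M T^-2]
Right side: [L^3 M^2 T^-4]

The two sides have different dimensions, so the equation is NOT dimensionally consistent.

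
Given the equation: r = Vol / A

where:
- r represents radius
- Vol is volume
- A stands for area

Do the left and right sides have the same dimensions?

Yes

r (radius) has dimensions [L].
Vol (volume) has dimensions [L^3].
A (area) has dimensions [L^2].

Left side: [L]
Right side: [L]

Both sides have the same dimensions, so the equation is dimensionally consistent.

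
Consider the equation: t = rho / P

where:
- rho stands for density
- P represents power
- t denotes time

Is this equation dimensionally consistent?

No

rho (density) has dimensions [L^-3 M].
P (power) has dimensions [L^2 M T^-3].
t (time) has dimensions [T].

Left side: [T]
Right side: [L^-5 T^3]

The two sides have different dimensions, so the equation is NOT dimensionally consistent.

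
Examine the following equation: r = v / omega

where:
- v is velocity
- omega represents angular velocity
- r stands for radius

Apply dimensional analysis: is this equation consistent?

Yes

v (velocity) has dimensions [L T^-1].
omega (angular velocity) has dimensions [T^-1].
r (radius) has dimensions [L].

Left side: [L]
Right side: [L]

Both sides have the same dimensions, so the equation is dimensionally consistent.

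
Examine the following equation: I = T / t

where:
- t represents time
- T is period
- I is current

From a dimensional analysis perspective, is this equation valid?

No

t (time) has dimensions [T].
T (period) has dimensions [T].
I (current) has dimensions [I].

Left side: [I]
Right side: [dimensionless]

The two sides have different dimensions, so the equation is NOT dimensionally consistent.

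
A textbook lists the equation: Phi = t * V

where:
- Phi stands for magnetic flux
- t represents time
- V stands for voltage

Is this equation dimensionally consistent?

Yes

Phi (magnetic flux) has dimensions [I^-1 L^2 M T^-2].
t (time) has dimensions [T].
V (voltage) has dimensions [I^-1 L^2 M T^-3].

Left side: [I^-1 L^2 M T^-2]
Right side: [I^-1 L^2 M T^-2]

Both sides have the same dimensions, so the equation is dimensionally consistent.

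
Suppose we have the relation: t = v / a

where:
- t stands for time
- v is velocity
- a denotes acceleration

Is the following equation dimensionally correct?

Yes

t (time) has dimensions [T].
v (velocity) has dimensions [L T^-1].
a (acceleration) has dimensions [L T^-2].

Left side: [T]
Right side: [T]

Both sides have the same dimensions, so the equation is dimensionally consistent.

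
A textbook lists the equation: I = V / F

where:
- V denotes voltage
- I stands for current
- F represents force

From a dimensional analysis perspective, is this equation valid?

No

V (voltage) has dimensions [I^-1 L^2 M T^-3].
I (current) has dimensions [I].
F (force) has dimensions [L M T^-2].

Left side: [I]
Right side: [I^-1 L T^-1]

The two sides have different dimensions, so the equation is NOT dimensionally consistent.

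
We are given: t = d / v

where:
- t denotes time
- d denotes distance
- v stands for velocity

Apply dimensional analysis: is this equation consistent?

Yes

t (time) has dimensions [T].
d (distance) has dimensions [L].
v (velocity) has dimensions [L T^-1].

Left side: [T]
Right side: [T]

Both sides have the same dimensions, so the equation is dimensionally consistent.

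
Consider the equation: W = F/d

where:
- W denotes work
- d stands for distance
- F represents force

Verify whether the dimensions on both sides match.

No

W (work) has dimensions [L^2 M T^-2].
d (distance) has dimensions [L].
F (force) has dimensions [L M T^-2].

Left side: [L^2 M T^-2]
Right side: [M T^-2]

The two sides have different dimensions, so the equation is NOT dimensionally consistent.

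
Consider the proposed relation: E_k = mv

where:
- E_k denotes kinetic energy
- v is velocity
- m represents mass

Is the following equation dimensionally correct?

No

E_k (kinetic energy) has dimensions [L^2 M T^-2].
v (velocity) has dimensions [L T^-1].
m (mass) has dimensions [M].

Left side: [L^2 M T^-2]
Right side: [L M T^-1]

The two sides have different dimensions, so the equation is NOT dimensionally consistent.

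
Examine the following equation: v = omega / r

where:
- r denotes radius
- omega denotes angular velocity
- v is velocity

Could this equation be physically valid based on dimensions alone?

No

r (radius) has dimensions [L].
omega (angular velocity) has dimensions [T^-1].
v (velocity) has dimensions [L T^-1].

Left side: [L T^-1]
Right side: [L^-1 T^-1]

The two sides have different dimensions, so the equation is NOT dimensionally consistent.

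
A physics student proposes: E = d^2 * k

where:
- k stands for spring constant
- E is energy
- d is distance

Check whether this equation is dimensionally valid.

Yes

k (spring constant) has dimensions [M T^-2].
E (energy) has dimensions [L^2 M T^-2].
d (distance) has dimensions [L].

Left side: [L^2 M T^-2]
Right side: [L^2 M T^-2]

Both sides have the same dimensions, so the equation is dimensionally consistent.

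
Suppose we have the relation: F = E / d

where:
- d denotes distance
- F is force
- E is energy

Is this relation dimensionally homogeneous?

Yes

d (distance) has dimensions [L].
F (force) has dimensions [L M T^-2].
E (energy) has dimensions [L^2 M T^-2].

Left side: [L M T^-2]
Right side: [L M T^-2]

Both sides have the same dimensions, so the equation is dimensionally consistent.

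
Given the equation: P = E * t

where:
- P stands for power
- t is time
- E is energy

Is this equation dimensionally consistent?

No

P (power) has dimensions [L^2 M T^-3].
t (time) has dimensions [T].
E (energy) has dimensions [L^2 M T^-2].

Left side: [L^2 M T^-3]
Right side: [L^2 M T^-1]

The two sides have different dimensions, so the equation is NOT dimensionally consistent.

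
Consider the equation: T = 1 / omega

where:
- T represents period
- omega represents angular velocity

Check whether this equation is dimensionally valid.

Yes

T (period) has dimensions [T].
omega (angular velocity) has dimensions [T^-1].

Left side: [T]
Right side: [T]

Both sides have the same dimensions, so the equation is dimensionally consistent.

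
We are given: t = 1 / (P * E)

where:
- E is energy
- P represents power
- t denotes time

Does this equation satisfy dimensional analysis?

No

E (energy) has dimensions [L^2 M T^-2].
P (power) has dimensions [L^2 M T^-3].
t (time) has dimensions [T].

Left side: [T]
Right side: [L^-4 M^-2 T^5]

The two sides have different dimensions, so the equation is NOT dimensionally consistent.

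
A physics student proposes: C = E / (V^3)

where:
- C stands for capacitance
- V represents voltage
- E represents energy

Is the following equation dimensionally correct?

No

C (capacitance) has dimensions [I^2 L^-2 M^-1 T^4].
V (voltage) has dimensions [I^-1 L^2 M T^-3].
E (energy) has dimensions [L^2 M T^-2].

Left side: [I^2 L^-2 M^-1 T^4]
Right side: [I^3 L^-4 M^-2 T^7]

The two sides have different dimensions, so the equation is NOT dimensionally consistent.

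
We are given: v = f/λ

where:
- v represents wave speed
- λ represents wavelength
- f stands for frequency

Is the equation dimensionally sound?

No

v (wave speed) has dimensions [L T^-1].
λ (wavelength) has dimensions [L].
f (frequency) has dimensions [T^-1].

Left side: [L T^-1]
Right side: [L^-1 T^-1]

The two sides have different dimensions, so the equation is NOT dimensionally consistent.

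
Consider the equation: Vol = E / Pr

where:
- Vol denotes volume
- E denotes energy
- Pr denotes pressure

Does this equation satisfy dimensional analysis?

Yes

Vol (volume) has dimensions [L^3].
E (energy) has dimensions [L^2 M T^-2].
Pr (pressure) has dimensions [L^-1 M T^-2].

Left side: [L^3]
Right side: [L^3]

Both sides have the same dimensions, so the equation is dimensionally consistent.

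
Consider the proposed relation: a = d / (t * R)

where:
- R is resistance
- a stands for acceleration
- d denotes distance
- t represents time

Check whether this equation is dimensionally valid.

No

R (resistance) has dimensions [I^-2 L^2 M T^-3].
a (acceleration) has dimensions [L T^-2].
d (distance) has dimensions [L].
t (time) has dimensions [T].

Left side: [L T^-2]
Right side: [I^2 L^-1 M^-1 T^2]

The two sides have different dimensions, so the equation is NOT dimensionally consistent.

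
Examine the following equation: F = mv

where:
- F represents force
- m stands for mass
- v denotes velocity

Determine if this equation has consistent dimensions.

No

F (force) has dimensions [L M T^-2].
m (mass) has dimensions [M].
v (velocity) has dimensions [L T^-1].

Left side: [L M T^-2]
Right side: [L M T^-1]

The two sides have different dimensions, so the equation is NOT dimensionally consistent.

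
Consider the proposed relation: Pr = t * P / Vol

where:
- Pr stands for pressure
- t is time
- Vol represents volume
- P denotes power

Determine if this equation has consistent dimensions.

Yes

Pr (pressure) has dimensions [L^-1 M T^-2].
t (time) has dimensions [T].
Vol (volume) has dimensions [L^3].
P (power) has dimensions [L^2 M T^-3].

Left side: [L^-1 M T^-2]
Right side: [L^-1 M T^-2]

Both sides have the same dimensions, so the equation is dimensionally consistent.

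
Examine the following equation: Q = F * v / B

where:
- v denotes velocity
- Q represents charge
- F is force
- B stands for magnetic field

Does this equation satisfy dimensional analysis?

No

v (velocity) has dimensions [L T^-1].
Q (charge) has dimensions [I T].
F (force) has dimensions [L M T^-2].
B (magnetic field) has dimensions [I^-1 M T^-2].

Left side: [I T]
Right side: [I L^2 T^-1]

The two sides have different dimensions, so the equation is NOT dimensionally consistent.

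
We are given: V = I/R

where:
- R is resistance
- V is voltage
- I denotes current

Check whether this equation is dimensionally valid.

No

R (resistance) has dimensions [I^-2 L^2 M T^-3].
V (voltage) has dimensions [I^-1 L^2 M T^-3].
I (current) has dimensions [I].

Left side: [I^-1 L^2 M T^-3]
Right side: [I^3 L^-2 M^-1 T^3]

The two sides have different dimensions, so the equation is NOT dimensionally consistent.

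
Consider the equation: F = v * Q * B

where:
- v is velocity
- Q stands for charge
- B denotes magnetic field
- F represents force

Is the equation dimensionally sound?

Yes

v (velocity) has dimensions [L T^-1].
Q (charge) has dimensions [I T].
B (magnetic field) has dimensions [I^-1 M T^-2].
F (force) has dimensions [L M T^-2].

Left side: [L M T^-2]
Right side: [L M T^-2]

Both sides have the same dimensions, so the equation is dimensionally consistent.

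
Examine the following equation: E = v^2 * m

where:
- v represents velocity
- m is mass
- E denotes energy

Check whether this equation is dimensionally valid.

Yes

v (velocity) has dimensions [L T^-1].
m (mass) has dimensions [M].
E (energy) has dimensions [L^2 M T^-2].

Left side: [L^2 M T^-2]
Right side: [L^2 M T^-2]

Both sides have the same dimensions, so the equation is dimensionally consistent.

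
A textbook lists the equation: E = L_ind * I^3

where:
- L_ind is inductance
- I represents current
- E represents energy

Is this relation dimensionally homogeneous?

No

L_ind (inductance) has dimensions [I^-2 L^2 M T^-2].
I (current) has dimensions [I].
E (energy) has dimensions [L^2 M T^-2].

Left side: [L^2 M T^-2]
Right side: [I L^2 M T^-2]

The two sides have different dimensions, so the equation is NOT dimensionally consistent.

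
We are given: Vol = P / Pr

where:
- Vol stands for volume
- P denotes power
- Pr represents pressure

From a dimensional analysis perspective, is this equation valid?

No

Vol (volume) has dimensions [L^3].
P (power) has dimensions [L^2 M T^-3].
Pr (pressure) has dimensions [L^-1 M T^-2].

Left side: [L^3]
Right side: [L^3 T^-1]

The two sides have different dimensions, so the equation is NOT dimensionally consistent.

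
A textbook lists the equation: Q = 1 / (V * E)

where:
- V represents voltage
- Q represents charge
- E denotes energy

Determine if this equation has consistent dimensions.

No

V (voltage) has dimensions [I^-1 L^2 M T^-3].
Q (charge) has dimensions [I T].
E (energy) has dimensions [L^2 M T^-2].

Left side: [I T]
Right side: [I L^-4 M^-2 T^5]

The two sides have different dimensions, so the equation is NOT dimensionally consistent.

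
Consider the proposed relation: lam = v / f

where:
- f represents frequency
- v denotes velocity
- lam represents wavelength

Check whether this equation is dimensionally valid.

Yes

f (frequency) has dimensions [T^-1].
v (velocity) has dimensions [L T^-1].
lam (wavelength) has dimensions [L].

Left side: [L]
Right side: [L]

Both sides have the same dimensions, so the equation is dimensionally consistent.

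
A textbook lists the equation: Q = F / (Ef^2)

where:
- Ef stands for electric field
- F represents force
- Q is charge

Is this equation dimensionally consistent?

No

Ef (electric field) has dimensions [I^-1 L M T^-3].
F (force) has dimensions [L M T^-2].
Q (charge) has dimensions [I T].

Left side: [I T]
Right side: [I^2 L^-1 M^-1 T^4]

The two sides have different dimensions, so the equation is NOT dimensionally consistent.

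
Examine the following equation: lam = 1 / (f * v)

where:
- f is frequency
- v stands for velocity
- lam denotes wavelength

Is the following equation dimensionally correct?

No

f (frequency) has dimensions [T^-1].
v (velocity) has dimensions [L T^-1].
lam (wavelength) has dimensions [L].

Left side: [L]
Right side: [L^-1 T^2]

The two sides have different dimensions, so the equation is NOT dimensionally consistent.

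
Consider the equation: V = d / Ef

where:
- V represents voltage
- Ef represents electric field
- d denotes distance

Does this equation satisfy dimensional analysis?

No

V (voltage) has dimensions [I^-1 L^2 M T^-3].
Ef (electric field) has dimensions [I^-1 L M T^-3].
d (distance) has dimensions [L].

Left side: [I^-1 L^2 M T^-3]
Right side: [I M^-1 T^3]

The two sides have different dimensions, so the equation is NOT dimensionally consistent.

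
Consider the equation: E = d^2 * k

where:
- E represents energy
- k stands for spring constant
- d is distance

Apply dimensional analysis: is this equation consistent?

Yes

E (energy) has dimensions [L^2 M T^-2].
k (spring constant) has dimensions [M T^-2].
d (distance) has dimensions [L].

Left side: [L^2 M T^-2]
Right side: [L^2 M T^-2]

Both sides have the same dimensions, so the equation is dimensionally consistent.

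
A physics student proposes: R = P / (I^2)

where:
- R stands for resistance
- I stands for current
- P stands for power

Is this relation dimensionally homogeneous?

Yes

R (resistance) has dimensions [I^-2 L^2 M T^-3].
I (current) has dimensions [I].
P (power) has dimensions [L^2 M T^-3].

Left side: [I^-2 L^2 M T^-3]
Right side: [I^-2 L^2 M T^-3]

Both sides have the same dimensions, so the equation is dimensionally consistent.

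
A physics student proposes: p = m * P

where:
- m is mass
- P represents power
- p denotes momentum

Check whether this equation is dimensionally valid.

No

m (mass) has dimensions [M].
P (power) has dimensions [L^2 M T^-3].
p (momentum) has dimensions [L M T^-1].

Left side: [L M T^-1]
Right side: [L^2 M^2 T^-3]

The two sides have different dimensions, so the equation is NOT dimensionally consistent.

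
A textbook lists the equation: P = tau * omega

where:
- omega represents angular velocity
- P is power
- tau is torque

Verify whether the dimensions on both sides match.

Yes

omega (angular velocity) has dimensions [T^-1].
P (power) has dimensions [L^2 M T^-3].
tau (torque) has dimensions [L^2 M T^-2].

Left side: [L^2 M T^-3]
Right side: [L^2 M T^-3]

Both sides have the same dimensions, so the equation is dimensionally consistent.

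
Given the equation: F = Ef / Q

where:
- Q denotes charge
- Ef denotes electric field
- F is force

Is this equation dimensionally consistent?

No

Q (charge) has dimensions [I T].
Ef (electric field) has dimensions [I^-1 L M T^-3].
F (force) has dimensions [L M T^-2].

Left side: [L M T^-2]
Right side: [I^-2 L M T^-4]

The two sides have different dimensions, so the equation is NOT dimensionally consistent.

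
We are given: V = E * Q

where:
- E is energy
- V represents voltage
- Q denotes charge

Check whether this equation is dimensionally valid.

No

E (energy) has dimensions [L^2 M T^-2].
V (voltage) has dimensions [I^-1 L^2 M T^-3].
Q (charge) has dimensions [I T].

Left side: [I^-1 L^2 M T^-3]
Right side: [I L^2 M T^-1]

The two sides have different dimensions, so the equation is NOT dimensionally consistent.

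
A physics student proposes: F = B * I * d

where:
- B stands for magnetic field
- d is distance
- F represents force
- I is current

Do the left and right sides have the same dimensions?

Yes

B (magnetic field) has dimensions [I^-1 M T^-2].
d (distance) has dimensions [L].
F (force) has dimensions [L M T^-2].
I (current) has dimensions [I].

Left side: [L M T^-2]
Right side: [L M T^-2]

Both sides have the same dimensions, so the equation is dimensionally consistent.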